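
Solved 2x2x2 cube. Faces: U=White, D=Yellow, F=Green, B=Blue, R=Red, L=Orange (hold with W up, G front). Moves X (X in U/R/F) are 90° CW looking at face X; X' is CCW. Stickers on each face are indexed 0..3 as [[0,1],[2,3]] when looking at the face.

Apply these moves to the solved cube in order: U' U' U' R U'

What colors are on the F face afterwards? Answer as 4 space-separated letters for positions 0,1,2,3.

Answer: G G G Y

Derivation:
After move 1 (U'): U=WWWW F=OOGG R=GGRR B=RRBB L=BBOO
After move 2 (U'): U=WWWW F=BBGG R=OORR B=GGBB L=RROO
After move 3 (U'): U=WWWW F=RRGG R=BBRR B=OOBB L=GGOO
After move 4 (R): R=RBRB U=WRWG F=RYGY D=YBYO B=WOWB
After move 5 (U'): U=RGWW F=GGGY R=RYRB B=RBWB L=WOOO
Query: F face = GGGY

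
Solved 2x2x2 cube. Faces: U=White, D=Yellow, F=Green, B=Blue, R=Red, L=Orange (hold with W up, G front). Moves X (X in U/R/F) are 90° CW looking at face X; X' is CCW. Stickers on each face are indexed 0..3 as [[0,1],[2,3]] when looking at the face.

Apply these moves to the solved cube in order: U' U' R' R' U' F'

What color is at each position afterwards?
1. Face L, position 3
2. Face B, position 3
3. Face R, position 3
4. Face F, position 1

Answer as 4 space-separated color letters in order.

Answer: W B O G

Derivation:
After move 1 (U'): U=WWWW F=OOGG R=GGRR B=RRBB L=BBOO
After move 2 (U'): U=WWWW F=BBGG R=OORR B=GGBB L=RROO
After move 3 (R'): R=OROR U=WBWG F=BWGW D=YBYG B=YGYB
After move 4 (R'): R=RROO U=WYWY F=BBGG D=YWYW B=GGBB
After move 5 (U'): U=YYWW F=RRGG R=BBOO B=RRBB L=GGOO
After move 6 (F'): F=RGRG U=YYBO R=WBYO D=GOYW L=GWOW
Query 1: L[3] = W
Query 2: B[3] = B
Query 3: R[3] = O
Query 4: F[1] = G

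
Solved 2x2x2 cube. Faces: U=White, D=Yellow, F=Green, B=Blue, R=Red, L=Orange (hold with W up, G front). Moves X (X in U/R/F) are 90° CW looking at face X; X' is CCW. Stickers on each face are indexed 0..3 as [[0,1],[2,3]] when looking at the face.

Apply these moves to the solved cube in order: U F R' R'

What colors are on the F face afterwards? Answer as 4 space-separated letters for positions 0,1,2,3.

After move 1 (U): U=WWWW F=RRGG R=BBRR B=OOBB L=GGOO
After move 2 (F): F=GRGR U=WWOG R=WBWR D=RBYY L=GYOY
After move 3 (R'): R=BRWW U=WBOO F=GWGG D=RRYR B=YOBB
After move 4 (R'): R=RWBW U=WBOY F=GBGO D=RWYG B=RORB
Query: F face = GBGO

Answer: G B G O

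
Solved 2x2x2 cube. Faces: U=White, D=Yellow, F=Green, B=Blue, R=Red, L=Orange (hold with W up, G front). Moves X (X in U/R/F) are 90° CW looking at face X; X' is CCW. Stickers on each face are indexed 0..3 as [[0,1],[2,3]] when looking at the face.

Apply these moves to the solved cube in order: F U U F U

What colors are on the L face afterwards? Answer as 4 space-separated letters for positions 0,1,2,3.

Answer: G B O R

Derivation:
After move 1 (F): F=GGGG U=WWOO R=WRWR D=RRYY L=OYOY
After move 2 (U): U=OWOW F=WRGG R=BBWR B=OYBB L=GGOY
After move 3 (U): U=OOWW F=BBGG R=OYWR B=GGBB L=WROY
After move 4 (F): F=GBGB U=OOYR R=WYWR D=WOYY L=WROR
After move 5 (U): U=YORO F=WYGB R=GGWR B=WRBB L=GBOR
Query: L face = GBOR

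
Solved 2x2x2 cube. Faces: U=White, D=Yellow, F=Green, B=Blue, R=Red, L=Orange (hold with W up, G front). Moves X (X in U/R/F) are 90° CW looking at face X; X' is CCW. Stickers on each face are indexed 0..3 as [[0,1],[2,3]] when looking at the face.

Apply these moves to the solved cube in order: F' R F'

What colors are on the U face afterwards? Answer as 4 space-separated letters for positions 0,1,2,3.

Answer: W G Y R

Derivation:
After move 1 (F'): F=GGGG U=WWRR R=YRYR D=OOYY L=OWOW
After move 2 (R): R=YYRR U=WGRG F=GOGY D=OBYB B=RBWB
After move 3 (F'): F=OYGG U=WGYR R=BYOR D=WWYB L=OGOR
Query: U face = WGYR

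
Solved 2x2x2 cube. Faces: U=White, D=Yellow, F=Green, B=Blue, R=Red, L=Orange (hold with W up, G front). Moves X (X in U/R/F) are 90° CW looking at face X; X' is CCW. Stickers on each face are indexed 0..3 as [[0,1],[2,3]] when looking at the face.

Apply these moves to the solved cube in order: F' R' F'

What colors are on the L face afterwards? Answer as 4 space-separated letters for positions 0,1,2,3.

Answer: O B O R

Derivation:
After move 1 (F'): F=GGGG U=WWRR R=YRYR D=OOYY L=OWOW
After move 2 (R'): R=RRYY U=WBRB F=GWGR D=OGYG B=YBOB
After move 3 (F'): F=WRGG U=WBRY R=GROY D=WWYG L=OBOR
Query: L face = OBOR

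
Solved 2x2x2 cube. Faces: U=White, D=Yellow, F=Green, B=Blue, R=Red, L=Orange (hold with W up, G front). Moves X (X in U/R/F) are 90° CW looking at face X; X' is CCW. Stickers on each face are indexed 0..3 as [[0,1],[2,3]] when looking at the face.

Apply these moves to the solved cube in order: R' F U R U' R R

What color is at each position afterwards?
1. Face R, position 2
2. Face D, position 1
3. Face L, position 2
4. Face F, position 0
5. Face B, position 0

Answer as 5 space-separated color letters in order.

Answer: R W O G G

Derivation:
After move 1 (R'): R=RRRR U=WBWB F=GWGW D=YGYG B=YBYB
After move 2 (F): F=GGWW U=WBOO R=WRBR D=RRYG L=OYOG
After move 3 (U): U=OWOB F=WRWW R=YBBR B=OYYB L=GGOG
After move 4 (R): R=BYRB U=OROW F=WRWG D=RYYO B=BYWB
After move 5 (U'): U=RWOO F=GGWG R=WRRB B=BYWB L=BYOG
After move 6 (R): R=RWBR U=RGOG F=GYWO D=RWYB B=OYWB
After move 7 (R): R=BRRW U=RYOO F=GWWB D=RWYO B=GYGB
Query 1: R[2] = R
Query 2: D[1] = W
Query 3: L[2] = O
Query 4: F[0] = G
Query 5: B[0] = G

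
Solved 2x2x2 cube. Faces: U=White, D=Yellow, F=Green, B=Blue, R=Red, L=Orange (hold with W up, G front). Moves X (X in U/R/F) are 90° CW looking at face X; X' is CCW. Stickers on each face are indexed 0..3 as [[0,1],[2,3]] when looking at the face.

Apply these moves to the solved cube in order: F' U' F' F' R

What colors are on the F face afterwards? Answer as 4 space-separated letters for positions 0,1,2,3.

After move 1 (F'): F=GGGG U=WWRR R=YRYR D=OOYY L=OWOW
After move 2 (U'): U=WRWR F=OWGG R=GGYR B=YRBB L=BBOW
After move 3 (F'): F=WGOG U=WRGY R=OGOR D=BWYY L=BROW
After move 4 (F'): F=GGWO U=WROO R=WGBR D=RWYY L=BYOG
After move 5 (R): R=BWRG U=WGOO F=GWWY D=RBYY B=ORRB
Query: F face = GWWY

Answer: G W W Y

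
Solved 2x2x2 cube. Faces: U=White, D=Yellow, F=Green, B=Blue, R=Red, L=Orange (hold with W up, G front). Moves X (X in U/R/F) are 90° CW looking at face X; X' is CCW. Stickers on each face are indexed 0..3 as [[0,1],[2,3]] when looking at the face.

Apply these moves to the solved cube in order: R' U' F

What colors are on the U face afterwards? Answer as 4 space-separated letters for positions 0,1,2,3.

Answer: B B O B

Derivation:
After move 1 (R'): R=RRRR U=WBWB F=GWGW D=YGYG B=YBYB
After move 2 (U'): U=BBWW F=OOGW R=GWRR B=RRYB L=YBOO
After move 3 (F): F=GOWO U=BBOB R=WWWR D=RGYG L=YYOG
Query: U face = BBOB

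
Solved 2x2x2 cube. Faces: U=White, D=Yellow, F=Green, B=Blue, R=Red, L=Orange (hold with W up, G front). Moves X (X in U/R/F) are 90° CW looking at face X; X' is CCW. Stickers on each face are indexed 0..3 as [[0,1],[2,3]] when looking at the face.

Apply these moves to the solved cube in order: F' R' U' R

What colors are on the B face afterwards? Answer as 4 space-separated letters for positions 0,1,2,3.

Answer: R R B B

Derivation:
After move 1 (F'): F=GGGG U=WWRR R=YRYR D=OOYY L=OWOW
After move 2 (R'): R=RRYY U=WBRB F=GWGR D=OGYG B=YBOB
After move 3 (U'): U=BBWR F=OWGR R=GWYY B=RROB L=YBOW
After move 4 (R): R=YGYW U=BWWR F=OGGG D=OOYR B=RRBB
Query: B face = RRBB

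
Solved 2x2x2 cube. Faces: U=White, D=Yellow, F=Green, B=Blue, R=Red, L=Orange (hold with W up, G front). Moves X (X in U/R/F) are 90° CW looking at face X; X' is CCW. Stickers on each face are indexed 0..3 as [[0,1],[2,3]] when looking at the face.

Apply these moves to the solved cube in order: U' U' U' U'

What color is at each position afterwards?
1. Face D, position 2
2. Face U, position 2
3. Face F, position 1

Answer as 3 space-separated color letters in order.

Answer: Y W G

Derivation:
After move 1 (U'): U=WWWW F=OOGG R=GGRR B=RRBB L=BBOO
After move 2 (U'): U=WWWW F=BBGG R=OORR B=GGBB L=RROO
After move 3 (U'): U=WWWW F=RRGG R=BBRR B=OOBB L=GGOO
After move 4 (U'): U=WWWW F=GGGG R=RRRR B=BBBB L=OOOO
Query 1: D[2] = Y
Query 2: U[2] = W
Query 3: F[1] = G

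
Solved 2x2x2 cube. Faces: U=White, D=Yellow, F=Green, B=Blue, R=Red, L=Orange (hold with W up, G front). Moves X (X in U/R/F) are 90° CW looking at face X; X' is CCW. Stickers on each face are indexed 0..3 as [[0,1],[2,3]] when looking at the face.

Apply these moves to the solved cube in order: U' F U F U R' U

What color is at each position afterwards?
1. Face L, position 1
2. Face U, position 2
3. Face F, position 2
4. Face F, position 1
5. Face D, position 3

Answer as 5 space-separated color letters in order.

Answer: O G O R G

Derivation:
After move 1 (U'): U=WWWW F=OOGG R=GGRR B=RRBB L=BBOO
After move 2 (F): F=GOGO U=WWOB R=WGWR D=RGYY L=BYOY
After move 3 (U): U=OWBW F=WGGO R=RRWR B=BYBB L=GOOY
After move 4 (F): F=GWOG U=OWYO R=BRWR D=WRYY L=GROG
After move 5 (U): U=YOOW F=BROG R=BYWR B=GRBB L=GWOG
After move 6 (R'): R=YRBW U=YBOG F=BOOW D=WRYG B=YRRB
After move 7 (U): U=OYGB F=YROW R=YRBW B=GWRB L=BOOG
Query 1: L[1] = O
Query 2: U[2] = G
Query 3: F[2] = O
Query 4: F[1] = R
Query 5: D[3] = G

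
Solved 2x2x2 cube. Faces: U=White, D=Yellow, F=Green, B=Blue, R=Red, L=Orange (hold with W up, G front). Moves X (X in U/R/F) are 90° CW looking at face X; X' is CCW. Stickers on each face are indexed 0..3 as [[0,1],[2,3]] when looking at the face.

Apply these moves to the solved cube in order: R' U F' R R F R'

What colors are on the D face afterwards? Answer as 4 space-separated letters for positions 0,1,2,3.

After move 1 (R'): R=RRRR U=WBWB F=GWGW D=YGYG B=YBYB
After move 2 (U): U=WWBB F=RRGW R=YBRR B=OOYB L=GWOO
After move 3 (F'): F=RWRG U=WWYR R=GBYR D=WOYG L=GBOB
After move 4 (R): R=YGRB U=WWYG F=RORG D=WYYO B=ROWB
After move 5 (R): R=RYBG U=WOYG F=RYRO D=WWYR B=GOWB
After move 6 (F): F=RROY U=WOBB R=YYGG D=BRYR L=GWOW
After move 7 (R'): R=YGYG U=WWBG F=ROOB D=BRYY B=RORB
Query: D face = BRYY

Answer: B R Y Y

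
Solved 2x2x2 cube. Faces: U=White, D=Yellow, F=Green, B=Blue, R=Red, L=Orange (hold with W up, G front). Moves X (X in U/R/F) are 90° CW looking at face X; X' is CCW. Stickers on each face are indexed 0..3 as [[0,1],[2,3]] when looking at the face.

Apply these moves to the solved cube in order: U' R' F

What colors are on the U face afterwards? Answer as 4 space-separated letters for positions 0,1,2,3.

Answer: W B O B

Derivation:
After move 1 (U'): U=WWWW F=OOGG R=GGRR B=RRBB L=BBOO
After move 2 (R'): R=GRGR U=WBWR F=OWGW D=YOYG B=YRYB
After move 3 (F): F=GOWW U=WBOB R=WRRR D=GGYG L=BYOO
Query: U face = WBOB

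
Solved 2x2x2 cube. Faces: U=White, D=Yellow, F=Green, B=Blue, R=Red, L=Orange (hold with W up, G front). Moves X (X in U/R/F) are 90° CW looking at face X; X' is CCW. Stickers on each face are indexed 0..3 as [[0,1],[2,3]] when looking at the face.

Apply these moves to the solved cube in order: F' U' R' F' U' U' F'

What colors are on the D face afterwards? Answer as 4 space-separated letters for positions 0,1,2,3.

After move 1 (F'): F=GGGG U=WWRR R=YRYR D=OOYY L=OWOW
After move 2 (U'): U=WRWR F=OWGG R=GGYR B=YRBB L=BBOW
After move 3 (R'): R=GRGY U=WBWY F=ORGR D=OWYG B=YROB
After move 4 (F'): F=RROG U=WBGG R=WROY D=BWYG L=BYOW
After move 5 (U'): U=BGWG F=BYOG R=RROY B=WROB L=YROW
After move 6 (U'): U=GGBW F=YROG R=BYOY B=RROB L=WROW
After move 7 (F'): F=RGYO U=GGBO R=WYBY D=RWYG L=WWOB
Query: D face = RWYG

Answer: R W Y G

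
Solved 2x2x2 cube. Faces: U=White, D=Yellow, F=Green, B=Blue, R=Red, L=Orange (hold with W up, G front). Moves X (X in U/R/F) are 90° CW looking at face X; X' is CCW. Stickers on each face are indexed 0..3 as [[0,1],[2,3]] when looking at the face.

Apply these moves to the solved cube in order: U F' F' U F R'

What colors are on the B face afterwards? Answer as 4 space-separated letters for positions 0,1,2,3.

After move 1 (U): U=WWWW F=RRGG R=BBRR B=OOBB L=GGOO
After move 2 (F'): F=RGRG U=WWBR R=YBYR D=GOYY L=GWOW
After move 3 (F'): F=GGRR U=WWYY R=OBGR D=WWYY L=GROB
After move 4 (U): U=YWYW F=OBRR R=OOGR B=GRBB L=GGOB
After move 5 (F): F=RORB U=YWBG R=YOWR D=GOYY L=GWOW
After move 6 (R'): R=ORYW U=YBBG F=RWRG D=GOYB B=YROB
Query: B face = YROB

Answer: Y R O B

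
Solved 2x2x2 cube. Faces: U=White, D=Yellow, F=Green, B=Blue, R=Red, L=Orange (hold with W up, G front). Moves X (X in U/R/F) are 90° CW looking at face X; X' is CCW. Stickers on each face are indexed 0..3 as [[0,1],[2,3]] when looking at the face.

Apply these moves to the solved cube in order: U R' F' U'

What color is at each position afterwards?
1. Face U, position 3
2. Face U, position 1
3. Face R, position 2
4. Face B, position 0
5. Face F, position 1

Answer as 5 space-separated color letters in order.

After move 1 (U): U=WWWW F=RRGG R=BBRR B=OOBB L=GGOO
After move 2 (R'): R=BRBR U=WBWO F=RWGW D=YRYG B=YOYB
After move 3 (F'): F=WWRG U=WBBB R=RRYR D=GOYG L=GOOW
After move 4 (U'): U=BBWB F=GORG R=WWYR B=RRYB L=YOOW
Query 1: U[3] = B
Query 2: U[1] = B
Query 3: R[2] = Y
Query 4: B[0] = R
Query 5: F[1] = O

Answer: B B Y R O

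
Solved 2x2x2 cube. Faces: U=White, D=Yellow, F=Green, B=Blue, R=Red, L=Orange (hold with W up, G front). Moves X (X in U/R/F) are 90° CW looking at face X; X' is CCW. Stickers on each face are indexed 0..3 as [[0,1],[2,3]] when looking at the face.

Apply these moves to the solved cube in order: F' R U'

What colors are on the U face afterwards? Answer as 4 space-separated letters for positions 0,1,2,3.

After move 1 (F'): F=GGGG U=WWRR R=YRYR D=OOYY L=OWOW
After move 2 (R): R=YYRR U=WGRG F=GOGY D=OBYB B=RBWB
After move 3 (U'): U=GGWR F=OWGY R=GORR B=YYWB L=RBOW
Query: U face = GGWR

Answer: G G W R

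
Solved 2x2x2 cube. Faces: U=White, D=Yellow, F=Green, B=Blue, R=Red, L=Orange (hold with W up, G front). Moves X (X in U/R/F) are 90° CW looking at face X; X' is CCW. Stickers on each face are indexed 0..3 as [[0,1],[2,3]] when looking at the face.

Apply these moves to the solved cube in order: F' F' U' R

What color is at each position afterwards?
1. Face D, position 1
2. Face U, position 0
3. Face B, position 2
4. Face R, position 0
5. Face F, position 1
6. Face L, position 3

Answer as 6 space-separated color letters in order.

After move 1 (F'): F=GGGG U=WWRR R=YRYR D=OOYY L=OWOW
After move 2 (F'): F=GGGG U=WWYY R=OROR D=WWYY L=OROR
After move 3 (U'): U=WYWY F=ORGG R=GGOR B=ORBB L=BBOR
After move 4 (R): R=OGRG U=WRWG F=OWGY D=WBYO B=YRYB
Query 1: D[1] = B
Query 2: U[0] = W
Query 3: B[2] = Y
Query 4: R[0] = O
Query 5: F[1] = W
Query 6: L[3] = R

Answer: B W Y O W R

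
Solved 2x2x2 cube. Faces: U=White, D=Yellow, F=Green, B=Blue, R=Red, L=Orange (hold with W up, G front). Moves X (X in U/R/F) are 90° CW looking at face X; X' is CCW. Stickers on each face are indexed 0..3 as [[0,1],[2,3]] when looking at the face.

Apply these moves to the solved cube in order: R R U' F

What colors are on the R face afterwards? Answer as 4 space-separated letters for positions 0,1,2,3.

Answer: W B W R

Derivation:
After move 1 (R): R=RRRR U=WGWG F=GYGY D=YBYB B=WBWB
After move 2 (R): R=RRRR U=WYWY F=GBGB D=YWYW B=GBGB
After move 3 (U'): U=YYWW F=OOGB R=GBRR B=RRGB L=GBOO
After move 4 (F): F=GOBO U=YYOB R=WBWR D=RGYW L=GYOW
Query: R face = WBWR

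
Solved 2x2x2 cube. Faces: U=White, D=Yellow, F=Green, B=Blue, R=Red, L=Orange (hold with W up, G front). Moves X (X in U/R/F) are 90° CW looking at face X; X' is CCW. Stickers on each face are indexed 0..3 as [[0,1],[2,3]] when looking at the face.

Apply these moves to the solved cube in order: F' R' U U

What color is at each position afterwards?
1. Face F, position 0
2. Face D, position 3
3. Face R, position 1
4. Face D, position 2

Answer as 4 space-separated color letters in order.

After move 1 (F'): F=GGGG U=WWRR R=YRYR D=OOYY L=OWOW
After move 2 (R'): R=RRYY U=WBRB F=GWGR D=OGYG B=YBOB
After move 3 (U): U=RWBB F=RRGR R=YBYY B=OWOB L=GWOW
After move 4 (U): U=BRBW F=YBGR R=OWYY B=GWOB L=RROW
Query 1: F[0] = Y
Query 2: D[3] = G
Query 3: R[1] = W
Query 4: D[2] = Y

Answer: Y G W Y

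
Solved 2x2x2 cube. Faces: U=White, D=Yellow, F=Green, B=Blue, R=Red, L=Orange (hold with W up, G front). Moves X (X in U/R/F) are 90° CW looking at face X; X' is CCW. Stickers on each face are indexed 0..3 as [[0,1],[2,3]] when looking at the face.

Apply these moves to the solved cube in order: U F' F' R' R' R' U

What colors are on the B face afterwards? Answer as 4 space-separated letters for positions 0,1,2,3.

Answer: G R W B

Derivation:
After move 1 (U): U=WWWW F=RRGG R=BBRR B=OOBB L=GGOO
After move 2 (F'): F=RGRG U=WWBR R=YBYR D=GOYY L=GWOW
After move 3 (F'): F=GGRR U=WWYY R=OBGR D=WWYY L=GROB
After move 4 (R'): R=BROG U=WBYO F=GWRY D=WGYR B=YOWB
After move 5 (R'): R=RGBO U=WWYY F=GBRO D=WWYY B=ROGB
After move 6 (R'): R=GORB U=WGYR F=GWRY D=WBYO B=YOWB
After move 7 (U): U=YWRG F=GORY R=YORB B=GRWB L=GWOB
Query: B face = GRWB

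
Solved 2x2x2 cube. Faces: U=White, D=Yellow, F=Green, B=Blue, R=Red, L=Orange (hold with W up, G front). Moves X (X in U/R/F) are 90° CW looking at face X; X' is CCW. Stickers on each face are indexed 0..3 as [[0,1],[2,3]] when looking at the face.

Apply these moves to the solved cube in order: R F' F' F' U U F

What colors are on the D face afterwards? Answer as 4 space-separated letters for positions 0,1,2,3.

Answer: G O Y B

Derivation:
After move 1 (R): R=RRRR U=WGWG F=GYGY D=YBYB B=WBWB
After move 2 (F'): F=YYGG U=WGRR R=BRYR D=OOYB L=OGOW
After move 3 (F'): F=YGYG U=WGBY R=OROR D=GWYB L=OROR
After move 4 (F'): F=GGYY U=WGOO R=WRGR D=RRYB L=OYOB
After move 5 (U): U=OWOG F=WRYY R=WBGR B=OYWB L=GGOB
After move 6 (U): U=OOGW F=WBYY R=OYGR B=GGWB L=WROB
After move 7 (F): F=YWYB U=OOBR R=GYWR D=GOYB L=WROR
Query: D face = GOYB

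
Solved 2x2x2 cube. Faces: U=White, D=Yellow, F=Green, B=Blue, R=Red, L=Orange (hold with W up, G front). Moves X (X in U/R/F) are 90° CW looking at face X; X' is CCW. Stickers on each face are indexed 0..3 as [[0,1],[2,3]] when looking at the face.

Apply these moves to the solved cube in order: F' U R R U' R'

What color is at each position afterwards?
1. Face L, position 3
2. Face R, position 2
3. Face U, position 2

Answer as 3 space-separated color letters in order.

After move 1 (F'): F=GGGG U=WWRR R=YRYR D=OOYY L=OWOW
After move 2 (U): U=RWRW F=YRGG R=BBYR B=OWBB L=GGOW
After move 3 (R): R=YBRB U=RRRG F=YOGY D=OBYO B=WWWB
After move 4 (R): R=RYBB U=RORY F=YBGO D=OWYW B=GWRB
After move 5 (U'): U=OYRR F=GGGO R=YBBB B=RYRB L=GWOW
After move 6 (R'): R=BBYB U=ORRR F=GYGR D=OGYO B=WYWB
Query 1: L[3] = W
Query 2: R[2] = Y
Query 3: U[2] = R

Answer: W Y R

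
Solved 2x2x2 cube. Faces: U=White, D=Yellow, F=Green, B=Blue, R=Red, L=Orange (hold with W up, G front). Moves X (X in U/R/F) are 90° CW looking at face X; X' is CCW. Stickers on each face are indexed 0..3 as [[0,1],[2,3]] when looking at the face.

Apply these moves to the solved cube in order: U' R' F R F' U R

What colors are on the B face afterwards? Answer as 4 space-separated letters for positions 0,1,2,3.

After move 1 (U'): U=WWWW F=OOGG R=GGRR B=RRBB L=BBOO
After move 2 (R'): R=GRGR U=WBWR F=OWGW D=YOYG B=YRYB
After move 3 (F): F=GOWW U=WBOB R=WRRR D=GGYG L=BYOO
After move 4 (R): R=RWRR U=WOOW F=GGWG D=GYYY B=BRBB
After move 5 (F'): F=GGGW U=WORR R=YWGR D=YOYY L=BWOO
After move 6 (U): U=RWRO F=YWGW R=BRGR B=BWBB L=GGOO
After move 7 (R): R=GBRR U=RWRW F=YOGY D=YBYB B=OWWB
Query: B face = OWWB

Answer: O W W B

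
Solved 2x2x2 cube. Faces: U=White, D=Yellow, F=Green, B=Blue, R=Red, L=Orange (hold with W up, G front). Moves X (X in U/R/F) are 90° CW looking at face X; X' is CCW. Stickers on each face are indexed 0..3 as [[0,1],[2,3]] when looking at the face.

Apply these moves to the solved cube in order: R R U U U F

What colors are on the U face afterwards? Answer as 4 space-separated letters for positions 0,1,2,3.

After move 1 (R): R=RRRR U=WGWG F=GYGY D=YBYB B=WBWB
After move 2 (R): R=RRRR U=WYWY F=GBGB D=YWYW B=GBGB
After move 3 (U): U=WWYY F=RRGB R=GBRR B=OOGB L=GBOO
After move 4 (U): U=YWYW F=GBGB R=OORR B=GBGB L=RROO
After move 5 (U): U=YYWW F=OOGB R=GBRR B=RRGB L=GBOO
After move 6 (F): F=GOBO U=YYOB R=WBWR D=RGYW L=GYOW
Query: U face = YYOB

Answer: Y Y O B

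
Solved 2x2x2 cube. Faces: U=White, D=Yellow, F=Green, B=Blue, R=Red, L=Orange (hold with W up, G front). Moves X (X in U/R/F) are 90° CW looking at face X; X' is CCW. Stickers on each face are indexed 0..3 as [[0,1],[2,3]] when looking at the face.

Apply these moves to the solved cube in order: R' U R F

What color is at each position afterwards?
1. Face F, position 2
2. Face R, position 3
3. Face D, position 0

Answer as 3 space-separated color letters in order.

Answer: G B R

Derivation:
After move 1 (R'): R=RRRR U=WBWB F=GWGW D=YGYG B=YBYB
After move 2 (U): U=WWBB F=RRGW R=YBRR B=OOYB L=GWOO
After move 3 (R): R=RYRB U=WRBW F=RGGG D=YYYO B=BOWB
After move 4 (F): F=GRGG U=WROW R=BYWB D=RRYO L=GYOY
Query 1: F[2] = G
Query 2: R[3] = B
Query 3: D[0] = R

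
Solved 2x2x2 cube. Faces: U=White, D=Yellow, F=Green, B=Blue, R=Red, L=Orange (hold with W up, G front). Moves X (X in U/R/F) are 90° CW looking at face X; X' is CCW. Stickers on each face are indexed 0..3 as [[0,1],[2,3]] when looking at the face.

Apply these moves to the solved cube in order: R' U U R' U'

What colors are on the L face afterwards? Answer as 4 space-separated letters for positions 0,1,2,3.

After move 1 (R'): R=RRRR U=WBWB F=GWGW D=YGYG B=YBYB
After move 2 (U): U=WWBB F=RRGW R=YBRR B=OOYB L=GWOO
After move 3 (U): U=BWBW F=YBGW R=OORR B=GWYB L=RROO
After move 4 (R'): R=OROR U=BYBG F=YWGW D=YBYW B=GWGB
After move 5 (U'): U=YGBB F=RRGW R=YWOR B=ORGB L=GWOO
Query: L face = GWOO

Answer: G W O O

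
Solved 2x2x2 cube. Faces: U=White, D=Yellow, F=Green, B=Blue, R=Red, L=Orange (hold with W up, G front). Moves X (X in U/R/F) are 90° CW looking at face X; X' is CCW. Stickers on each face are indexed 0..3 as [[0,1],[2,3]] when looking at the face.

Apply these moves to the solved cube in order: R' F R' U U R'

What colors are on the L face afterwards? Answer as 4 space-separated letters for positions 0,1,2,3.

Answer: R R O G

Derivation:
After move 1 (R'): R=RRRR U=WBWB F=GWGW D=YGYG B=YBYB
After move 2 (F): F=GGWW U=WBOO R=WRBR D=RRYG L=OYOG
After move 3 (R'): R=RRWB U=WYOY F=GBWO D=RGYW B=GBRB
After move 4 (U): U=OWYY F=RRWO R=GBWB B=OYRB L=GBOG
After move 5 (U): U=YOYW F=GBWO R=OYWB B=GBRB L=RROG
After move 6 (R'): R=YBOW U=YRYG F=GOWW D=RBYO B=WBGB
Query: L face = RROG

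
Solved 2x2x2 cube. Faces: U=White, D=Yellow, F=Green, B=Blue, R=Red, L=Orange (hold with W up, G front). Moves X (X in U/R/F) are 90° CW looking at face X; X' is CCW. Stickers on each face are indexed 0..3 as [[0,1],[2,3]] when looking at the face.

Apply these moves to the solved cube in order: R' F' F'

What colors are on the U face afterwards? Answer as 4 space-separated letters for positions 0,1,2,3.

Answer: W B G Y

Derivation:
After move 1 (R'): R=RRRR U=WBWB F=GWGW D=YGYG B=YBYB
After move 2 (F'): F=WWGG U=WBRR R=GRYR D=OOYG L=OBOW
After move 3 (F'): F=WGWG U=WBGY R=OROR D=BWYG L=OROR
Query: U face = WBGY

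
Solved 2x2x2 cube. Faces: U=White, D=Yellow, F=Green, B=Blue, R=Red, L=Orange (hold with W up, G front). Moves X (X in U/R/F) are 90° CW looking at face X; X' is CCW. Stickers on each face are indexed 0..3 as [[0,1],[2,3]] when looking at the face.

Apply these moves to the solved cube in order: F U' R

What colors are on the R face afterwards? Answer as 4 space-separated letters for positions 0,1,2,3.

Answer: W G R G

Derivation:
After move 1 (F): F=GGGG U=WWOO R=WRWR D=RRYY L=OYOY
After move 2 (U'): U=WOWO F=OYGG R=GGWR B=WRBB L=BBOY
After move 3 (R): R=WGRG U=WYWG F=ORGY D=RBYW B=OROB
Query: R face = WGRG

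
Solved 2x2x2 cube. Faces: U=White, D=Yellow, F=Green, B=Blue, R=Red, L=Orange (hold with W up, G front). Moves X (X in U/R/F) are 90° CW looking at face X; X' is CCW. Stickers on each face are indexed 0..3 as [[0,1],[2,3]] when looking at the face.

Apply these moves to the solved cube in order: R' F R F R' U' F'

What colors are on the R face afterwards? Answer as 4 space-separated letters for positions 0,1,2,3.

After move 1 (R'): R=RRRR U=WBWB F=GWGW D=YGYG B=YBYB
After move 2 (F): F=GGWW U=WBOO R=WRBR D=RRYG L=OYOG
After move 3 (R): R=BWRR U=WGOW F=GRWG D=RYYY B=OBBB
After move 4 (F): F=WGGR U=WGGY R=OWWR D=RBYY L=OROY
After move 5 (R'): R=WROW U=WBGO F=WGGY D=RGYR B=YBBB
After move 6 (U'): U=BOWG F=ORGY R=WGOW B=WRBB L=YBOY
After move 7 (F'): F=RYOG U=BOWO R=GGRW D=BYYR L=YGOW
Query: R face = GGRW

Answer: G G R W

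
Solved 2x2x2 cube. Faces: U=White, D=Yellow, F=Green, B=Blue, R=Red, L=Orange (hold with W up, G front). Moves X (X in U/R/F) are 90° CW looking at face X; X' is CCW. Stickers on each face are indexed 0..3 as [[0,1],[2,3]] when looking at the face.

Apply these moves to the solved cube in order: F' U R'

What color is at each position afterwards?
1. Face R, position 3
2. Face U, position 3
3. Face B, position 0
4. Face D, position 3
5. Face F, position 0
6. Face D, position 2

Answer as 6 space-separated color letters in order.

After move 1 (F'): F=GGGG U=WWRR R=YRYR D=OOYY L=OWOW
After move 2 (U): U=RWRW F=YRGG R=BBYR B=OWBB L=GGOW
After move 3 (R'): R=BRBY U=RBRO F=YWGW D=ORYG B=YWOB
Query 1: R[3] = Y
Query 2: U[3] = O
Query 3: B[0] = Y
Query 4: D[3] = G
Query 5: F[0] = Y
Query 6: D[2] = Y

Answer: Y O Y G Y Y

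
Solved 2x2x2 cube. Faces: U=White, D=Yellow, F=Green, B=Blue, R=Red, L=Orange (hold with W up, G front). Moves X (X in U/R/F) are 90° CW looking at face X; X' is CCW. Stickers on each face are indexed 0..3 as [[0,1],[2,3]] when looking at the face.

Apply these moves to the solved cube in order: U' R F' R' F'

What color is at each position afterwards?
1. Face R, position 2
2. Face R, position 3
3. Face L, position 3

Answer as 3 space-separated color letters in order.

After move 1 (U'): U=WWWW F=OOGG R=GGRR B=RRBB L=BBOO
After move 2 (R): R=RGRG U=WOWG F=OYGY D=YBYR B=WRWB
After move 3 (F'): F=YYOG U=WORR R=BGYG D=BOYR L=BGOW
After move 4 (R'): R=GGBY U=WWRW F=YOOR D=BYYG B=RROB
After move 5 (F'): F=ORYO U=WWGB R=YGBY D=GWYG L=BWOR
Query 1: R[2] = B
Query 2: R[3] = Y
Query 3: L[3] = R

Answer: B Y R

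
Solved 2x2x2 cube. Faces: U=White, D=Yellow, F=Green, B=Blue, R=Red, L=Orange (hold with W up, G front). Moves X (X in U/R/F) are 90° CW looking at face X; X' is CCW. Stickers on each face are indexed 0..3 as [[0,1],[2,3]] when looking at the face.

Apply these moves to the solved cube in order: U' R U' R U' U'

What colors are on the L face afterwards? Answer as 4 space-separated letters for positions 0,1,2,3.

After move 1 (U'): U=WWWW F=OOGG R=GGRR B=RRBB L=BBOO
After move 2 (R): R=RGRG U=WOWG F=OYGY D=YBYR B=WRWB
After move 3 (U'): U=OGWW F=BBGY R=OYRG B=RGWB L=WROO
After move 4 (R): R=ROGY U=OBWY F=BBGR D=YWYR B=WGGB
After move 5 (U'): U=BYOW F=WRGR R=BBGY B=ROGB L=WGOO
After move 6 (U'): U=YWBO F=WGGR R=WRGY B=BBGB L=ROOO
Query: L face = ROOO

Answer: R O O O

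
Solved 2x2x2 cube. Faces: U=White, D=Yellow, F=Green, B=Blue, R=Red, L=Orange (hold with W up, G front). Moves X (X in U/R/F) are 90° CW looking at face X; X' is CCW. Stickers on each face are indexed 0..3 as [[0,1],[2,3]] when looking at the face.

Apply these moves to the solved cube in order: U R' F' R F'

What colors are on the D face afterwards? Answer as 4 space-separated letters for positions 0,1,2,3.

After move 1 (U): U=WWWW F=RRGG R=BBRR B=OOBB L=GGOO
After move 2 (R'): R=BRBR U=WBWO F=RWGW D=YRYG B=YOYB
After move 3 (F'): F=WWRG U=WBBB R=RRYR D=GOYG L=GOOW
After move 4 (R): R=YRRR U=WWBG F=WORG D=GYYY B=BOBB
After move 5 (F'): F=OGWR U=WWYR R=YRGR D=OWYY L=GGOB
Query: D face = OWYY

Answer: O W Y Y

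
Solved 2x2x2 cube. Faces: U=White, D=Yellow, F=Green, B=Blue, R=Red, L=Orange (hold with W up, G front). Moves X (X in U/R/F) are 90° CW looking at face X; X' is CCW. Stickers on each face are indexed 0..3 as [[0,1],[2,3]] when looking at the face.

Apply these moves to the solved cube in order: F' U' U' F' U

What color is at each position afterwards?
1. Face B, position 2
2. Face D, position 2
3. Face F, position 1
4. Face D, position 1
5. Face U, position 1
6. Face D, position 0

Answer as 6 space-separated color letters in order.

Answer: B Y W W R R

Derivation:
After move 1 (F'): F=GGGG U=WWRR R=YRYR D=OOYY L=OWOW
After move 2 (U'): U=WRWR F=OWGG R=GGYR B=YRBB L=BBOW
After move 3 (U'): U=RRWW F=BBGG R=OWYR B=GGBB L=YROW
After move 4 (F'): F=BGBG U=RROY R=OWOR D=RWYY L=YWOW
After move 5 (U): U=ORYR F=OWBG R=GGOR B=YWBB L=BGOW
Query 1: B[2] = B
Query 2: D[2] = Y
Query 3: F[1] = W
Query 4: D[1] = W
Query 5: U[1] = R
Query 6: D[0] = R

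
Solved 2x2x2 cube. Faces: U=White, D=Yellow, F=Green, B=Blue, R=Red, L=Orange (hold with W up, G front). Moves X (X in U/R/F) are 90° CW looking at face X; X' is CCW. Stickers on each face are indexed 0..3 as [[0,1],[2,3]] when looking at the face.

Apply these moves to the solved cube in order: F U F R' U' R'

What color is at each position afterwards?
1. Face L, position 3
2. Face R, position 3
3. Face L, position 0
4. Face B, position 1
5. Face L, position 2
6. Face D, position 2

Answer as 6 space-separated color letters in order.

After move 1 (F): F=GGGG U=WWOO R=WRWR D=RRYY L=OYOY
After move 2 (U): U=OWOW F=WRGG R=BBWR B=OYBB L=GGOY
After move 3 (F): F=GWGR U=OWYG R=OBWR D=WBYY L=GROR
After move 4 (R'): R=BROW U=OBYO F=GWGG D=WWYR B=YYBB
After move 5 (U'): U=BOOY F=GRGG R=GWOW B=BRBB L=YYOR
After move 6 (R'): R=WWGO U=BBOB F=GOGY D=WRYG B=RRWB
Query 1: L[3] = R
Query 2: R[3] = O
Query 3: L[0] = Y
Query 4: B[1] = R
Query 5: L[2] = O
Query 6: D[2] = Y

Answer: R O Y R O Y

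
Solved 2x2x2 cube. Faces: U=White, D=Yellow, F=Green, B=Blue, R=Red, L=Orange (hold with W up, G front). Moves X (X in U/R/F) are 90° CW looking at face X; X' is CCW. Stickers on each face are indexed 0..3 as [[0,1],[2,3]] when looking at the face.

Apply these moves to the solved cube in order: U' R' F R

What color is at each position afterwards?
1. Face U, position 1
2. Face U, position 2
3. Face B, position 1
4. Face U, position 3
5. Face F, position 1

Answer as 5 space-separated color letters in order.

Answer: O O R W G

Derivation:
After move 1 (U'): U=WWWW F=OOGG R=GGRR B=RRBB L=BBOO
After move 2 (R'): R=GRGR U=WBWR F=OWGW D=YOYG B=YRYB
After move 3 (F): F=GOWW U=WBOB R=WRRR D=GGYG L=BYOO
After move 4 (R): R=RWRR U=WOOW F=GGWG D=GYYY B=BRBB
Query 1: U[1] = O
Query 2: U[2] = O
Query 3: B[1] = R
Query 4: U[3] = W
Query 5: F[1] = G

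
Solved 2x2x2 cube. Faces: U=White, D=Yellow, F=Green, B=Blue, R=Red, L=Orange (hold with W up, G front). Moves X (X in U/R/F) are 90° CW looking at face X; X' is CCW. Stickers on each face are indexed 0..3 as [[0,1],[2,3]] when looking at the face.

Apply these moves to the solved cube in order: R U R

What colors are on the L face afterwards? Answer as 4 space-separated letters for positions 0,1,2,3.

Answer: G Y O O

Derivation:
After move 1 (R): R=RRRR U=WGWG F=GYGY D=YBYB B=WBWB
After move 2 (U): U=WWGG F=RRGY R=WBRR B=OOWB L=GYOO
After move 3 (R): R=RWRB U=WRGY F=RBGB D=YWYO B=GOWB
Query: L face = GYOO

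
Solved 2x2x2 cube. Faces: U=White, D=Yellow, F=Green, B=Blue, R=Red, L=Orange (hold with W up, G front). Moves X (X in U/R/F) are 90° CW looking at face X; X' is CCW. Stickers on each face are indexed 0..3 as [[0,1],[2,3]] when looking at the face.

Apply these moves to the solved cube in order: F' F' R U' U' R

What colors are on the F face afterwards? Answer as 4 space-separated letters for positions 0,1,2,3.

After move 1 (F'): F=GGGG U=WWRR R=YRYR D=OOYY L=OWOW
After move 2 (F'): F=GGGG U=WWYY R=OROR D=WWYY L=OROR
After move 3 (R): R=OORR U=WGYG F=GWGY D=WBYB B=YBWB
After move 4 (U'): U=GGWY F=ORGY R=GWRR B=OOWB L=YBOR
After move 5 (U'): U=GYGW F=YBGY R=ORRR B=GWWB L=OOOR
After move 6 (R): R=RORR U=GBGY F=YBGB D=WWYG B=WWYB
Query: F face = YBGB

Answer: Y B G B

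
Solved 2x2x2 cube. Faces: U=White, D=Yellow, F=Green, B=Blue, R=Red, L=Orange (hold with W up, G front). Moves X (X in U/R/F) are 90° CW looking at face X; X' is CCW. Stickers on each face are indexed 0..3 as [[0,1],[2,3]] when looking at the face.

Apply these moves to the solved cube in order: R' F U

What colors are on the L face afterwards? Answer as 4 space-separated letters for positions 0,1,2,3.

Answer: G G O G

Derivation:
After move 1 (R'): R=RRRR U=WBWB F=GWGW D=YGYG B=YBYB
After move 2 (F): F=GGWW U=WBOO R=WRBR D=RRYG L=OYOG
After move 3 (U): U=OWOB F=WRWW R=YBBR B=OYYB L=GGOG
Query: L face = GGOG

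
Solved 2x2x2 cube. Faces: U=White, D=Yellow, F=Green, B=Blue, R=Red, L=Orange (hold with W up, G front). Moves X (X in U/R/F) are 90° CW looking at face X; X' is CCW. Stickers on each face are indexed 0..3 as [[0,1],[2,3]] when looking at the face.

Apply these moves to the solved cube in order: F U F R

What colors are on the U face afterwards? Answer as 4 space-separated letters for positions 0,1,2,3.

After move 1 (F): F=GGGG U=WWOO R=WRWR D=RRYY L=OYOY
After move 2 (U): U=OWOW F=WRGG R=BBWR B=OYBB L=GGOY
After move 3 (F): F=GWGR U=OWYG R=OBWR D=WBYY L=GROR
After move 4 (R): R=WORB U=OWYR F=GBGY D=WBYO B=GYWB
Query: U face = OWYR

Answer: O W Y R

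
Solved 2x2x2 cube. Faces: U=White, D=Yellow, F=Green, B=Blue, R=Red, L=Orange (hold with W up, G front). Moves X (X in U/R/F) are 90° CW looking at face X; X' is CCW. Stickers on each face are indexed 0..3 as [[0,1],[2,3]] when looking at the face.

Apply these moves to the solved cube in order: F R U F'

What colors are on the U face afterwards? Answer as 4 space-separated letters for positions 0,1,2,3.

Answer: O W O R

Derivation:
After move 1 (F): F=GGGG U=WWOO R=WRWR D=RRYY L=OYOY
After move 2 (R): R=WWRR U=WGOG F=GRGY D=RBYB B=OBWB
After move 3 (U): U=OWGG F=WWGY R=OBRR B=OYWB L=GROY
After move 4 (F'): F=WYWG U=OWOR R=BBRR D=RYYB L=GGOG
Query: U face = OWOR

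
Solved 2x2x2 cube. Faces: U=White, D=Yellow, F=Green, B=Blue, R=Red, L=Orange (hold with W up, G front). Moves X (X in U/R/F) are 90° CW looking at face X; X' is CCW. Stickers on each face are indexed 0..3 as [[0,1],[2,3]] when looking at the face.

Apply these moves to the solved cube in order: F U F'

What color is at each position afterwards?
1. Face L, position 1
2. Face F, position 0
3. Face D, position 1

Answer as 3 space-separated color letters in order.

After move 1 (F): F=GGGG U=WWOO R=WRWR D=RRYY L=OYOY
After move 2 (U): U=OWOW F=WRGG R=BBWR B=OYBB L=GGOY
After move 3 (F'): F=RGWG U=OWBW R=RBRR D=GYYY L=GWOO
Query 1: L[1] = W
Query 2: F[0] = R
Query 3: D[1] = Y

Answer: W R Y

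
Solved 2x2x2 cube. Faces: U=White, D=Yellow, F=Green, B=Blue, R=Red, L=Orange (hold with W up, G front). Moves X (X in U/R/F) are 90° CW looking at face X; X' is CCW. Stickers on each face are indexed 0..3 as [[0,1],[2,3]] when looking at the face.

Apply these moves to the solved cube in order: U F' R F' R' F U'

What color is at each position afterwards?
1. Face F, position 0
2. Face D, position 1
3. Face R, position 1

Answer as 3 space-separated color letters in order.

Answer: G Y O

Derivation:
After move 1 (U): U=WWWW F=RRGG R=BBRR B=OOBB L=GGOO
After move 2 (F'): F=RGRG U=WWBR R=YBYR D=GOYY L=GWOW
After move 3 (R): R=YYRB U=WGBG F=RORY D=GBYO B=ROWB
After move 4 (F'): F=OYRR U=WGYR R=BYGB D=WWYO L=GGOB
After move 5 (R'): R=YBBG U=WWYR F=OGRR D=WYYR B=OOWB
After move 6 (F): F=RORG U=WWBG R=YBRG D=BYYR L=GWOY
After move 7 (U'): U=WGWB F=GWRG R=RORG B=YBWB L=OOOY
Query 1: F[0] = G
Query 2: D[1] = Y
Query 3: R[1] = O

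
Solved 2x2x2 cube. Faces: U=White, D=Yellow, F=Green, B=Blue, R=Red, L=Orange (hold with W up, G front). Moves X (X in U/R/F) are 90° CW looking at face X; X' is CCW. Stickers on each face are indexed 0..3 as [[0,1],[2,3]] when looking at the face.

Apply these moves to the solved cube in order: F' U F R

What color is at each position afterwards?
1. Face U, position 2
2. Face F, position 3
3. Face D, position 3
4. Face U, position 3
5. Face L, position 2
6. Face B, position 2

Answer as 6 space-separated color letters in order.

Answer: W Y O R O W

Derivation:
After move 1 (F'): F=GGGG U=WWRR R=YRYR D=OOYY L=OWOW
After move 2 (U): U=RWRW F=YRGG R=BBYR B=OWBB L=GGOW
After move 3 (F): F=GYGR U=RWWG R=RBWR D=YBYY L=GOOO
After move 4 (R): R=WRRB U=RYWR F=GBGY D=YBYO B=GWWB
Query 1: U[2] = W
Query 2: F[3] = Y
Query 3: D[3] = O
Query 4: U[3] = R
Query 5: L[2] = O
Query 6: B[2] = W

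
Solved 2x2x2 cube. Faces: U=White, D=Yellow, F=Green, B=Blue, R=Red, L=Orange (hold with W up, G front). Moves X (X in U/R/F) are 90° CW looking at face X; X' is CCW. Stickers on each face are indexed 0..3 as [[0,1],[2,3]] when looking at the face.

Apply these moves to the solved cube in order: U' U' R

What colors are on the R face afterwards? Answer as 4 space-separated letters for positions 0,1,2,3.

Answer: R O R O

Derivation:
After move 1 (U'): U=WWWW F=OOGG R=GGRR B=RRBB L=BBOO
After move 2 (U'): U=WWWW F=BBGG R=OORR B=GGBB L=RROO
After move 3 (R): R=RORO U=WBWG F=BYGY D=YBYG B=WGWB
Query: R face = RORO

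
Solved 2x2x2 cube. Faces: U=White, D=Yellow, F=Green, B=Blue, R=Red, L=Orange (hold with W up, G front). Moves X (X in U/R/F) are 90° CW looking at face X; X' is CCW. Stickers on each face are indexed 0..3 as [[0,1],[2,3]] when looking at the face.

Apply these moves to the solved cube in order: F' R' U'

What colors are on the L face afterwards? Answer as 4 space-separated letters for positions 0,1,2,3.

Answer: Y B O W

Derivation:
After move 1 (F'): F=GGGG U=WWRR R=YRYR D=OOYY L=OWOW
After move 2 (R'): R=RRYY U=WBRB F=GWGR D=OGYG B=YBOB
After move 3 (U'): U=BBWR F=OWGR R=GWYY B=RROB L=YBOW
Query: L face = YBOW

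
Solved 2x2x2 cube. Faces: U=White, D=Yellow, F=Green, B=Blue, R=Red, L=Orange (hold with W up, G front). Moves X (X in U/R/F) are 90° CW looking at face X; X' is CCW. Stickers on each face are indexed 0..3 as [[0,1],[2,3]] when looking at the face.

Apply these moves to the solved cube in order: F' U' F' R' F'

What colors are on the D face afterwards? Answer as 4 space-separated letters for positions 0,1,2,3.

After move 1 (F'): F=GGGG U=WWRR R=YRYR D=OOYY L=OWOW
After move 2 (U'): U=WRWR F=OWGG R=GGYR B=YRBB L=BBOW
After move 3 (F'): F=WGOG U=WRGY R=OGOR D=BWYY L=BROW
After move 4 (R'): R=GROO U=WBGY F=WROY D=BGYG B=YRWB
After move 5 (F'): F=RYWO U=WBGO R=GRBO D=RWYG L=BYOG
Query: D face = RWYG

Answer: R W Y G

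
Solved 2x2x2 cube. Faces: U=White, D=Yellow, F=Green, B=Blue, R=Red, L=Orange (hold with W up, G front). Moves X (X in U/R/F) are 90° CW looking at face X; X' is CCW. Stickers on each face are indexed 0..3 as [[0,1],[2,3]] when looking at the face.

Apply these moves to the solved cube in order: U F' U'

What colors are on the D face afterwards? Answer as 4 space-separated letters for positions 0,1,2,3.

Answer: G O Y Y

Derivation:
After move 1 (U): U=WWWW F=RRGG R=BBRR B=OOBB L=GGOO
After move 2 (F'): F=RGRG U=WWBR R=YBYR D=GOYY L=GWOW
After move 3 (U'): U=WRWB F=GWRG R=RGYR B=YBBB L=OOOW
Query: D face = GOYY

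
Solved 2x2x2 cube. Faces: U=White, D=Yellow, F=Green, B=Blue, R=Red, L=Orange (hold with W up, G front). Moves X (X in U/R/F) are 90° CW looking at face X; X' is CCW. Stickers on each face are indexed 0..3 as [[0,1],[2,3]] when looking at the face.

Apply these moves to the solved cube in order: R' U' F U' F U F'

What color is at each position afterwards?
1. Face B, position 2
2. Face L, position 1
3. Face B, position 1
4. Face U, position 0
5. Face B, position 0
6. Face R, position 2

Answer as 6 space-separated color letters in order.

After move 1 (R'): R=RRRR U=WBWB F=GWGW D=YGYG B=YBYB
After move 2 (U'): U=BBWW F=OOGW R=GWRR B=RRYB L=YBOO
After move 3 (F): F=GOWO U=BBOB R=WWWR D=RGYG L=YYOG
After move 4 (U'): U=BBBO F=YYWO R=GOWR B=WWYB L=RROG
After move 5 (F): F=WYOY U=BBGR R=BOOR D=WGYG L=RROG
After move 6 (U): U=GBRB F=BOOY R=WWOR B=RRYB L=WYOG
After move 7 (F'): F=OYBO U=GBWO R=GWWR D=YGYG L=WBOR
Query 1: B[2] = Y
Query 2: L[1] = B
Query 3: B[1] = R
Query 4: U[0] = G
Query 5: B[0] = R
Query 6: R[2] = W

Answer: Y B R G R W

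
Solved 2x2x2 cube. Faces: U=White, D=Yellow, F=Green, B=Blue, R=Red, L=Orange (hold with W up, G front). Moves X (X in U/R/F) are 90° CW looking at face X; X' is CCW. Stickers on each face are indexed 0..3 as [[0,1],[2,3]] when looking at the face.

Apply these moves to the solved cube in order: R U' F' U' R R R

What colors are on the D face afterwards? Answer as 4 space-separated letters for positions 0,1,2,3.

Answer: B W Y G

Derivation:
After move 1 (R): R=RRRR U=WGWG F=GYGY D=YBYB B=WBWB
After move 2 (U'): U=GGWW F=OOGY R=GYRR B=RRWB L=WBOO
After move 3 (F'): F=OYOG U=GGGR R=BYYR D=BOYB L=WWOW
After move 4 (U'): U=GRGG F=WWOG R=OYYR B=BYWB L=RROW
After move 5 (R): R=YORY U=GWGG F=WOOB D=BWYB B=GYRB
After move 6 (R): R=RYYO U=GOGB F=WWOB D=BRYG B=GYWB
After move 7 (R): R=YROY U=GWGB F=WROG D=BWYG B=BYOB
Query: D face = BWYG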